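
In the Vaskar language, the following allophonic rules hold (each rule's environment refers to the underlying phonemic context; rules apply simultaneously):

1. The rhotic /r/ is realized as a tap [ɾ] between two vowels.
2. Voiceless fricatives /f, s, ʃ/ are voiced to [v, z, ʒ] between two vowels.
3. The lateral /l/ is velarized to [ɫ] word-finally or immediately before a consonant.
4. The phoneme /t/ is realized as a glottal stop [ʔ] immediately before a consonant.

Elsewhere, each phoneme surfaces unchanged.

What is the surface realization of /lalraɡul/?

[laɫraɡuɫ]

/l/ (word-initial) is in the target of rule 3 but the environment (word-finally or immediately before a consonant) is not met → [l].
/a/ (between /l/ and /l/): no rule targets it → [a].
Rule 3 applies to /l/ (between /a/ and /r/: word-finally or immediately before a consonant) → [ɫ].
/r/ — between /l/ and /a/; rule 1 does not apply here → [r].
/a/ (between /r/ and /ɡ/) is unaffected → [a].
/ɡ/ stays [ɡ].
/u/ stays [u].
Rule 3 applies to /l/ (word-final: word-finally or immediately before a consonant) → [ɫ].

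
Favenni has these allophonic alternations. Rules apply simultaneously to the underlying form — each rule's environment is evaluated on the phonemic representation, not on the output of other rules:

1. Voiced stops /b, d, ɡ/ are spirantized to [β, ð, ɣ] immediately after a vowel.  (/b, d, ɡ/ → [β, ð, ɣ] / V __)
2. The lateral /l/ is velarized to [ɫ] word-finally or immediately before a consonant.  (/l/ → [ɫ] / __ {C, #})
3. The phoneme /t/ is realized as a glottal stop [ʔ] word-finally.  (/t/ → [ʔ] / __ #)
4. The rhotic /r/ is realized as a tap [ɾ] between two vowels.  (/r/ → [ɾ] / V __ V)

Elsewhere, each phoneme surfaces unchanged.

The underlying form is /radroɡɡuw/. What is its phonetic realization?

[raðroɣɡuw]

/r/ (word-initial): rule 4 targets it, but not between two vowels → unchanged [r].
/a/ (between /r/ and /d/) is unaffected → [a].
/d/ (between /a/ and /r/) occurs immediately after a vowel → [ð] by rule 1.
/r/ — between /d/ and /o/; rule 4 does not apply here → [r].
/o/ — not in any rule's target class → [o].
/ɡ/ meets the environment for rule 1 (immediately after a vowel) → [ɣ].
/ɡ/ (between /ɡ/ and /u/) fails the environment for rule 1, so it stays [ɡ].
/u/ (between /ɡ/ and /w/): no rule targets it → [u].
/w/ — not in any rule's target class → [w].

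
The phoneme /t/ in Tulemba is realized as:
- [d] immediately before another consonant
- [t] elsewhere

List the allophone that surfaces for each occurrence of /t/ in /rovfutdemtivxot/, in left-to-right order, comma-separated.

[d], [t], [t]

Occurrence 1 (position 6): immediately before another consonant → [d].
Occurrence 2 (position 10): no conditioning environment matches → elsewhere allophone [t].
Occurrence 3 (position 15): no conditioning environment matches → elsewhere allophone [t].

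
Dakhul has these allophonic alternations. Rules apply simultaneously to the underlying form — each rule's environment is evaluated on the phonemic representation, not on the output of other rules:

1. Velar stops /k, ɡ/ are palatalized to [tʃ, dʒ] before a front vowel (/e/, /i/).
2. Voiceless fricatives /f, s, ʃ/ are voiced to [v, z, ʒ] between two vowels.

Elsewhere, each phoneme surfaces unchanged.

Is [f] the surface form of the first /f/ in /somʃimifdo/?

Yes

/f/ (between /i/ and /d/) fails the environment for rule 2, so it stays [f].
The actual realization is [f], which matches [f].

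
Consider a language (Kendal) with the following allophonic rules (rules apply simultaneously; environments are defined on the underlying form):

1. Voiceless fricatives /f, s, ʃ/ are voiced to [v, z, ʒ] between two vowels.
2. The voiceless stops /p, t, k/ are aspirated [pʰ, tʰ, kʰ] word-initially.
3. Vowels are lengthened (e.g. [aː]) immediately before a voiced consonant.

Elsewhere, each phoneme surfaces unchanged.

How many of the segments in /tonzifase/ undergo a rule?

4

Segments that undergo a rule: /t/ → [tʰ] (rule 2); /o/ → [oː] (rule 3); /f/ → [v] (rule 1); /s/ → [z] (rule 1).
All other segments surface unchanged.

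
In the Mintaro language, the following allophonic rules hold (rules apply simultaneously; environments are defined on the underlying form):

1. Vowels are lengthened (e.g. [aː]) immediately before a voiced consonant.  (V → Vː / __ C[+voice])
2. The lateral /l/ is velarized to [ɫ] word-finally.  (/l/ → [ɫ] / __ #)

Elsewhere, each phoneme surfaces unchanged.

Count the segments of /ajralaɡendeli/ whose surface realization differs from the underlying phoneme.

Segments that undergo a rule: /a/ → [aː] (rule 1); /a/ → [aː] (rule 1); /a/ → [aː] (rule 1); /e/ → [eː] (rule 1); /e/ → [eː] (rule 1).
All other segments surface unchanged.

5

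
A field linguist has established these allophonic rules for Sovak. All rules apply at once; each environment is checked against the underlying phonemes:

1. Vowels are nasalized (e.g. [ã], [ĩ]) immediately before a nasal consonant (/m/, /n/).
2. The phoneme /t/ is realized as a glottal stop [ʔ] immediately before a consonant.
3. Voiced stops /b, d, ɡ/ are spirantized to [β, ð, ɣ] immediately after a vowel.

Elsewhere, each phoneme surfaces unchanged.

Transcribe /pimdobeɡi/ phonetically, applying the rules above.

[pĩmdoβeɣi]

Rule 1 applies to /i/ (between /p/ and /m/: before a nasal consonant) → [ĩ].
/d/ — between /m/ and /o/; rule 3 does not apply here → [d].
/o/ (between /d/ and /b/) fails the environment for rule 1, so it stays [o].
/b/ (between /o/ and /e/) occurs immediately after a vowel → [β] by rule 3.
/e/ (between /b/ and /ɡ/) is in the target of rule 1 but the environment (before a nasal consonant) is not met → [e].
/ɡ/ (between /e/ and /i/): immediately after a vowel, so rule 3 applies → [ɣ].
/i/ (word-final) fails the environment for rule 1, so it stays [i].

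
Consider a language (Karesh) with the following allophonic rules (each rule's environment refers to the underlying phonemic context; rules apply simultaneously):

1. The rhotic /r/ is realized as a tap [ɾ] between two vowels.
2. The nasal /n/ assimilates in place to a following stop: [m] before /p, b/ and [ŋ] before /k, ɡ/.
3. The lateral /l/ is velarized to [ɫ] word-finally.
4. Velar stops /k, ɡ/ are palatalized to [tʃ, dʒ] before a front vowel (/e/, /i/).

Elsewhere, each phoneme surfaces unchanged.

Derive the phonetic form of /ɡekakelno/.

/ɡ/ — word-initial, before a front vowel — surfaces as [dʒ] (rule 4).
/e/ (between /ɡ/ and /k/): no rule targets it → [e].
/k/ (between /e/ and /a/) fails the environment for rule 4, so it stays [k].
/a/ (between /k/ and /k/): no rule targets it → [a].
/k/ meets the environment for rule 4 (before a front vowel) → [tʃ].
/e/ — not in any rule's target class → [e].
/l/ (between /e/ and /n/) is in the target of rule 3 but the environment (word-finally) is not met → [l].
/n/ (between /l/ and /o/): rule 2 targets it, but not before a labial or velar stop → unchanged [n].
/o/ stays [o].

[dʒekatʃelno]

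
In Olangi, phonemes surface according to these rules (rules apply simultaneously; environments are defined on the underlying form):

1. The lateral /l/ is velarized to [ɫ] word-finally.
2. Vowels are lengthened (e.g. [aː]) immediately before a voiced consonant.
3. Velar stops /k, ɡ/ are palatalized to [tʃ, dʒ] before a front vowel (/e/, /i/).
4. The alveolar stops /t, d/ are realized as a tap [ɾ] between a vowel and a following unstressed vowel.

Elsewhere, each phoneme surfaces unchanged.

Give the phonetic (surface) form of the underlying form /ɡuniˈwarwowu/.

/ɡ/ (word-initial) fails the environment for rule 3, so it stays [ɡ].
Rule 2 applies to /u/ (between /ɡ/ and /n/: before a voiced consonant) → [uː].
/n/ (between /u/ and /i/) is unaffected → [n].
Rule 2 applies to /i/ (between /n/ and /w/: before a voiced consonant) → [iː].
/w/ — not in any rule's target class → [w].
Rule 2 applies to /a/ (between /w/ and /r/: before a voiced consonant) → [aː].
/r/ (between /a/ and /w/) is unaffected → [r].
/w/ stays [w].
/o/ meets the environment for rule 2 (before a voiced consonant) → [oː].
/w/ (between /o/ and /u/): no rule targets it → [w].
/u/ (word-final) is in the target of rule 2 but the environment (before a voiced consonant) is not met → [u].

[ɡuːniːˈwaːrwoːwu]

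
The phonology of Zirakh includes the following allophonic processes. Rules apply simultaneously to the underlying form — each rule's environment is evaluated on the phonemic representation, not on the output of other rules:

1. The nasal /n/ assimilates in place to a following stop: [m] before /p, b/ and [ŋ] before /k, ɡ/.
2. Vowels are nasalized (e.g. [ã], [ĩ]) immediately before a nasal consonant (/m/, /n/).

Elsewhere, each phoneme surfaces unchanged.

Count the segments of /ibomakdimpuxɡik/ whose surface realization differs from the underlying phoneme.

2

Segments that undergo a rule: /o/ → [õ] (rule 2); /i/ → [ĩ] (rule 2).
All other segments surface unchanged.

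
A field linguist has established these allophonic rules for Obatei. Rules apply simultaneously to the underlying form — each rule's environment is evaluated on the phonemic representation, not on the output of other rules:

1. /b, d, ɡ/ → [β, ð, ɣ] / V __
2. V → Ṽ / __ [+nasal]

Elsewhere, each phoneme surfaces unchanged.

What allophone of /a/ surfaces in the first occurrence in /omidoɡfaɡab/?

/a/ (between /f/ and /ɡ/): rule 2 targets it, but not before a nasal consonant → unchanged [a].

[a]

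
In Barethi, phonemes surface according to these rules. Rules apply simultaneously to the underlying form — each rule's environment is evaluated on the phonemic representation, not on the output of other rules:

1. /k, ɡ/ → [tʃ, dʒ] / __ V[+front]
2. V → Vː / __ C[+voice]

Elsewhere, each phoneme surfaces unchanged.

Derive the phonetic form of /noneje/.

[noːneːje]

/n/ — not in any rule's target class → [n].
Rule 2 applies to /o/ (between /n/ and /n/: before a voiced consonant) → [oː].
/n/ — not in any rule's target class → [n].
/e/ — between /n/ and /j/, before a voiced consonant — surfaces as [eː] (rule 2).
/j/ — not in any rule's target class → [j].
/e/ (word-final): rule 2 targets it, but not before a voiced consonant → unchanged [e].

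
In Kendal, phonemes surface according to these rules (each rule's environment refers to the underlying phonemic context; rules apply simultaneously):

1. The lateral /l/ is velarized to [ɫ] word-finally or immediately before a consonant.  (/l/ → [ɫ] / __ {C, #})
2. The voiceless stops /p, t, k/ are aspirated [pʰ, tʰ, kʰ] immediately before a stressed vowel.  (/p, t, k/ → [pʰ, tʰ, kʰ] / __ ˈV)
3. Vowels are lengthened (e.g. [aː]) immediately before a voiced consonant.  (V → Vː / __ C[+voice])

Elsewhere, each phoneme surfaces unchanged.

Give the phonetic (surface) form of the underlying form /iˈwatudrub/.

Rule 3 applies to /i/ (word-initial: before a voiced consonant) → [iː].
/w/ (between /i/ and /a/) is unaffected → [w].
/a/ (between /w/ and /t/) is in the target of rule 3 but the environment (before a voiced consonant) is not met → [a].
/t/ (between /a/ and /u/) is in the target of rule 2 but the environment (immediately before a stressed vowel) is not met → [t].
/u/ meets the environment for rule 3 (before a voiced consonant) → [uː].
/d/ (between /u/ and /r/): no rule targets it → [d].
/r/ (between /d/ and /u/): no rule targets it → [r].
/u/ — between /r/ and /b/, before a voiced consonant — surfaces as [uː] (rule 3).
/b/ (word-final) is unaffected → [b].

[iːˈwatuːdruːb]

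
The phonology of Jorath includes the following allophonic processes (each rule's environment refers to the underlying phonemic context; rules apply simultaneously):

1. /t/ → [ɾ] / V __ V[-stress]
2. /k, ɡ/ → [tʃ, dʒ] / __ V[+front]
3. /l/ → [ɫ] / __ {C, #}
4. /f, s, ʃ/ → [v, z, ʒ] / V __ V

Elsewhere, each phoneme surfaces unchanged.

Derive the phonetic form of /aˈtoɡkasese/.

[aˈtoɡkazeze]

/a/ (word-initial) is unaffected → [a].
/t/ (between /a/ and /o/): rule 1 targets it, but not between a vowel and a following unstressed vowel → unchanged [t].
/o/ — not in any rule's target class → [o].
/ɡ/ — between /o/ and /k/; rule 2 does not apply here → [ɡ].
/k/ (between /ɡ/ and /a/): rule 2 targets it, but not before a front vowel → unchanged [k].
/a/ — not in any rule's target class → [a].
Rule 4 applies to /s/ (between /a/ and /e/: between two vowels) → [z].
/e/ (between /s/ and /s/): no rule targets it → [e].
Rule 4 applies to /s/ (between /e/ and /e/: between two vowels) → [z].
/e/ stays [e].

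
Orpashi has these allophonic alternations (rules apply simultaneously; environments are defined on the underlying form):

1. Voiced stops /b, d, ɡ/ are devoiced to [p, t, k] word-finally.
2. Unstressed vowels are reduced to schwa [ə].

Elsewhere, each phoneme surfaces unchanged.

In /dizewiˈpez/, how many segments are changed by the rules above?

3

Segments that undergo a rule: /i/ → [ə] (rule 2); /e/ → [ə] (rule 2); /i/ → [ə] (rule 2).
All other segments surface unchanged.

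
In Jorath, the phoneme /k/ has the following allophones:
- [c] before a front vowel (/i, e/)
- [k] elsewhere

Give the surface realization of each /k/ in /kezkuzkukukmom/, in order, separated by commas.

[c], [k], [k], [k], [k]

Occurrence 1 (position 1): before a front vowel → [c].
Occurrence 2 (position 4): no conditioning environment matches → elsewhere allophone [k].
Occurrence 3 (position 7): no conditioning environment matches → elsewhere allophone [k].
Occurrence 4 (position 9): no conditioning environment matches → elsewhere allophone [k].
Occurrence 5 (position 11): no conditioning environment matches → elsewhere allophone [k].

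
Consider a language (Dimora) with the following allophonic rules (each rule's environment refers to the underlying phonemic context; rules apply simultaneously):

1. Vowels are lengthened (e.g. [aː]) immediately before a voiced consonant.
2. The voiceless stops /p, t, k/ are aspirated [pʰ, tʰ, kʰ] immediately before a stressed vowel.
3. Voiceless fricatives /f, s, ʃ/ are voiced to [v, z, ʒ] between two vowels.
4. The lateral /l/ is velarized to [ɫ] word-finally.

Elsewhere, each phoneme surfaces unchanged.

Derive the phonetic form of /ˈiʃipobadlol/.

[ˈiʒipoːbaːdloːɫ]

/i/ — word-initial; rule 1 does not apply here → [i].
/ʃ/ — between /i/ and /i/, between two vowels — surfaces as [ʒ] (rule 3).
/i/ (between /ʃ/ and /p/): rule 1 targets it, but not before a voiced consonant → unchanged [i].
/p/ (between /i/ and /o/) is in the target of rule 2 but the environment (immediately before a stressed vowel) is not met → [p].
Rule 1 applies to /o/ (between /p/ and /b/: before a voiced consonant) → [oː].
Rule 1 applies to /a/ (between /b/ and /d/: before a voiced consonant) → [aː].
/l/ — between /d/ and /o/; rule 4 does not apply here → [l].
/o/ (between /l/ and /l/): before a voiced consonant, so rule 1 applies → [oː].
/l/ (word-final) occurs word-finally → [ɫ] by rule 4.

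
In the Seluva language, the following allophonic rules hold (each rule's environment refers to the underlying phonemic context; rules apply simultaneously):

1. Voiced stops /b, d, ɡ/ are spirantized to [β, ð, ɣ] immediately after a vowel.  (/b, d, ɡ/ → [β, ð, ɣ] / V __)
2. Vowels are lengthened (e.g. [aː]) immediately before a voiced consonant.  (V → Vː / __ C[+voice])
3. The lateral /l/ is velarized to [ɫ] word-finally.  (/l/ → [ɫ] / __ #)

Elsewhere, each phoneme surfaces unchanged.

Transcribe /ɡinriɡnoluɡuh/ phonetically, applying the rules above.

/ɡ/ (word-initial): rule 1 targets it, but not immediately after a vowel → unchanged [ɡ].
/i/ meets the environment for rule 2 (before a voiced consonant) → [iː].
/n/ stays [n].
/r/ (between /n/ and /i/): no rule targets it → [r].
/i/ (between /r/ and /ɡ/): before a voiced consonant, so rule 2 applies → [iː].
Rule 1 applies to /ɡ/ (between /i/ and /n/: immediately after a vowel) → [ɣ].
/n/ (between /ɡ/ and /o/): no rule targets it → [n].
Rule 2 applies to /o/ (between /n/ and /l/: before a voiced consonant) → [oː].
/l/ (between /o/ and /u/): rule 3 targets it, but not word-finally → unchanged [l].
/u/ (between /l/ and /ɡ/): before a voiced consonant, so rule 2 applies → [uː].
/ɡ/ — between /u/ and /u/, immediately after a vowel — surfaces as [ɣ] (rule 1).
/u/ (between /ɡ/ and /h/): rule 2 targets it, but not before a voiced consonant → unchanged [u].
/h/ — not in any rule's target class → [h].

[ɡiːnriːɣnoːluːɣuh]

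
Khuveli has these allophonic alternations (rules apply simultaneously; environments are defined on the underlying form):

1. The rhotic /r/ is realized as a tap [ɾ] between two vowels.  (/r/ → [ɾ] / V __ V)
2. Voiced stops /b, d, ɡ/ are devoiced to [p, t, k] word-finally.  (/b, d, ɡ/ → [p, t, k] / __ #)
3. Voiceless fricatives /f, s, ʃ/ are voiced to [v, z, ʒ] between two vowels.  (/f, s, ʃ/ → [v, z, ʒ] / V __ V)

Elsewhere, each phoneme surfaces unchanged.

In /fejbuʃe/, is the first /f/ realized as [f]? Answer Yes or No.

/f/ (word-initial) fails the environment for rule 3, so it stays [f].
The actual realization is [f], which matches [f].

Yes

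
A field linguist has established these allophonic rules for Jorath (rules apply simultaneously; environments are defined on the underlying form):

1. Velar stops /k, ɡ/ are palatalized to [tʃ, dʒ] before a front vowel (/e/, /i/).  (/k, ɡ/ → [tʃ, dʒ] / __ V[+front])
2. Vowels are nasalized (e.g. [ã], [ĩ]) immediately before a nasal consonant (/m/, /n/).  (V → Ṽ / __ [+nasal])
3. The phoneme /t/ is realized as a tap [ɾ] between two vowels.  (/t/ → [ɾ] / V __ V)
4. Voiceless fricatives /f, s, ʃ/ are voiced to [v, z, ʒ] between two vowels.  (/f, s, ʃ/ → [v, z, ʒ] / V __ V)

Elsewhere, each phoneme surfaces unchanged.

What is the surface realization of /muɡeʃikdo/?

[mudʒeʒikdo]

/m/ stays [m].
/u/ (between /m/ and /ɡ/) is in the target of rule 2 but the environment (before a nasal consonant) is not met → [u].
/ɡ/ — between /u/ and /e/, before a front vowel — surfaces as [dʒ] (rule 1).
/e/ (between /ɡ/ and /ʃ/): rule 2 targets it, but not before a nasal consonant → unchanged [e].
/ʃ/ (between /e/ and /i/) occurs between two vowels → [ʒ] by rule 4.
/i/ (between /ʃ/ and /k/) fails the environment for rule 2, so it stays [i].
/k/ (between /i/ and /d/): rule 1 targets it, but not before a front vowel → unchanged [k].
/d/ (between /k/ and /o/): no rule targets it → [d].
/o/ — word-final; rule 2 does not apply here → [o].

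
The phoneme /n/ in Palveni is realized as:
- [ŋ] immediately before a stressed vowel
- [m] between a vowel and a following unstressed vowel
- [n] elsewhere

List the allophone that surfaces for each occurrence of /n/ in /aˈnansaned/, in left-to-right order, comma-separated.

[ŋ], [n], [m]

Occurrence 1 (position 2): immediately before a stressed vowel → [ŋ].
Occurrence 2 (position 4): no conditioning environment matches → elsewhere allophone [n].
Occurrence 3 (position 7): between a vowel and a following unstressed vowel → [m].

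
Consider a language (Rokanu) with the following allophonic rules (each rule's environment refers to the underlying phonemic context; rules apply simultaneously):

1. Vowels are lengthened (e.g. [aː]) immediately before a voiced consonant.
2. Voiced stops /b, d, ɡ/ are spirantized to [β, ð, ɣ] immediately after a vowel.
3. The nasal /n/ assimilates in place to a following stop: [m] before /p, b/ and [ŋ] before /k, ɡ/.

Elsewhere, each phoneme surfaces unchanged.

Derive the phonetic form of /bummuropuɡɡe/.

/b/ (word-initial) fails the environment for rule 2, so it stays [b].
/u/ meets the environment for rule 1 (before a voiced consonant) → [uː].
/m/ — not in any rule's target class → [m].
/m/ — not in any rule's target class → [m].
/u/ (between /m/ and /r/) occurs before a voiced consonant → [uː] by rule 1.
/r/ stays [r].
/o/ — between /r/ and /p/; rule 1 does not apply here → [o].
/p/ stays [p].
/u/ (between /p/ and /ɡ/) occurs before a voiced consonant → [uː] by rule 1.
/ɡ/ meets the environment for rule 2 (immediately after a vowel) → [ɣ].
/ɡ/ (between /ɡ/ and /e/): rule 2 targets it, but not immediately after a vowel → unchanged [ɡ].
/e/ (word-final) is in the target of rule 1 but the environment (before a voiced consonant) is not met → [e].

[buːmmuːropuːɣɡe]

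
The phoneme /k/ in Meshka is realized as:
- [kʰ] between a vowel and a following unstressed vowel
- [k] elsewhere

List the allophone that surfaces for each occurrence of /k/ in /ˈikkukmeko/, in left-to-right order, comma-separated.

Occurrence 1 (position 2): no conditioning environment matches → elsewhere allophone [k].
Occurrence 2 (position 3): no conditioning environment matches → elsewhere allophone [k].
Occurrence 3 (position 5): no conditioning environment matches → elsewhere allophone [k].
Occurrence 4 (position 8): between a vowel and a following unstressed vowel → [kʰ].

[k], [k], [k], [kʰ]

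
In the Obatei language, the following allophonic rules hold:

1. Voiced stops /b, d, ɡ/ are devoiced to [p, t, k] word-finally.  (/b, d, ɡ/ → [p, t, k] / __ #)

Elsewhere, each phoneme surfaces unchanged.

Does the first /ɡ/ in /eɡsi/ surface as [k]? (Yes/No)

/ɡ/ — between /e/ and /s/; rule 1 does not apply here → [ɡ].
The actual realization is [ɡ], not [k].

No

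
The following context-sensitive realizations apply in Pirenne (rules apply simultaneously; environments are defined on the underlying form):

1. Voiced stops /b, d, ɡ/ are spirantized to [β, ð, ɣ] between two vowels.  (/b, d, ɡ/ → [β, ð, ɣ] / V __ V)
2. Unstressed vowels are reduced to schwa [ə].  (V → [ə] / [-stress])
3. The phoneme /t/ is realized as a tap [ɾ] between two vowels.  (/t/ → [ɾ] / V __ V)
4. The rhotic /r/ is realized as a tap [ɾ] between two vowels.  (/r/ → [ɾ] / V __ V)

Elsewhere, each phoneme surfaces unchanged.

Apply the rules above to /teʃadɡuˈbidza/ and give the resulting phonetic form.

/t/ (word-initial) is in the target of rule 3 but the environment (between two vowels) is not met → [t].
/e/ (between /t/ and /ʃ/) occurs in an unstressed syllable → [ə] by rule 2.
Rule 2 applies to /a/ (between /ʃ/ and /d/: in an unstressed syllable) → [ə].
/d/ (between /a/ and /ɡ/): rule 1 targets it, but not between two vowels → unchanged [d].
/ɡ/ — between /d/ and /u/; rule 1 does not apply here → [ɡ].
Rule 2 applies to /u/ (between /ɡ/ and /b/: in an unstressed syllable) → [ə].
/b/ meets the environment for rule 1 (between two vowels) → [β].
/i/ (between /b/ and /d/): rule 2 targets it, but not in an unstressed syllable → unchanged [i].
/d/ (between /i/ and /z/): rule 1 targets it, but not between two vowels → unchanged [d].
/a/ meets the environment for rule 2 (in an unstressed syllable) → [ə].

[təʃədɡəˈβidzə]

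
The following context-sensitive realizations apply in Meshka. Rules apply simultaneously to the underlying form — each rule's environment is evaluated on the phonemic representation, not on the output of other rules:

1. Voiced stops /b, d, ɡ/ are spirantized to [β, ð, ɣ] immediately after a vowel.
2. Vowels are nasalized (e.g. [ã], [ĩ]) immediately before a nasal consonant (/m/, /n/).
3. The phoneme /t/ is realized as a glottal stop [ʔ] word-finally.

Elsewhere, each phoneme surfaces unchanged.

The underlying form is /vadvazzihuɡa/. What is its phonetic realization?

[vaðvazzihuɣa]

/a/ (between /v/ and /d/): rule 2 targets it, but not before a nasal consonant → unchanged [a].
/d/ (between /a/ and /v/) occurs immediately after a vowel → [ð] by rule 1.
/a/ (between /v/ and /z/): rule 2 targets it, but not before a nasal consonant → unchanged [a].
/i/ (between /z/ and /h/) fails the environment for rule 2, so it stays [i].
/u/ (between /h/ and /ɡ/) is in the target of rule 2 but the environment (before a nasal consonant) is not met → [u].
/ɡ/ (between /u/ and /a/): immediately after a vowel, so rule 1 applies → [ɣ].
/a/ (word-final) is in the target of rule 2 but the environment (before a nasal consonant) is not met → [a].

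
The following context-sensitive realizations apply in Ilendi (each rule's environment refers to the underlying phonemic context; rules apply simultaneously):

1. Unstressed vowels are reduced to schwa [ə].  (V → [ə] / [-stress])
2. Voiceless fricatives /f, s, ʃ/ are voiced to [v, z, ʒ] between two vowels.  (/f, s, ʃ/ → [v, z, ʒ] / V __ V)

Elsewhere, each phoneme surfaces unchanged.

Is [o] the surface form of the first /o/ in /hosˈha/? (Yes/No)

No

/o/ meets the environment for rule 1 (in an unstressed syllable) → [ə].
The actual realization is [ə], not [o].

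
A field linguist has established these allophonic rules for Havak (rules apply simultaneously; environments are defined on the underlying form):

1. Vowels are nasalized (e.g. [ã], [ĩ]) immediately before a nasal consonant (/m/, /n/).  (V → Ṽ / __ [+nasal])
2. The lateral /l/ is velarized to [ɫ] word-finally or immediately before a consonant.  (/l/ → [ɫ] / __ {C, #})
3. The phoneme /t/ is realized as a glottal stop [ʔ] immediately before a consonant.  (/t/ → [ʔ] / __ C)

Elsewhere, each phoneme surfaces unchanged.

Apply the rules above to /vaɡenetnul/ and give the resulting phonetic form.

[vaɡẽneʔnuɫ]

/v/ — not in any rule's target class → [v].
/a/ — between /v/ and /ɡ/; rule 1 does not apply here → [a].
/ɡ/ (between /a/ and /e/) is unaffected → [ɡ].
Rule 1 applies to /e/ (between /ɡ/ and /n/: before a nasal consonant) → [ẽ].
/n/ stays [n].
/e/ (between /n/ and /t/) is in the target of rule 1 but the environment (before a nasal consonant) is not met → [e].
Rule 3 applies to /t/ (between /e/ and /n/: immediately before a consonant) → [ʔ].
/n/ — not in any rule's target class → [n].
/u/ (between /n/ and /l/): rule 1 targets it, but not before a nasal consonant → unchanged [u].
/l/ meets the environment for rule 2 (word-finally or immediately before a consonant) → [ɫ].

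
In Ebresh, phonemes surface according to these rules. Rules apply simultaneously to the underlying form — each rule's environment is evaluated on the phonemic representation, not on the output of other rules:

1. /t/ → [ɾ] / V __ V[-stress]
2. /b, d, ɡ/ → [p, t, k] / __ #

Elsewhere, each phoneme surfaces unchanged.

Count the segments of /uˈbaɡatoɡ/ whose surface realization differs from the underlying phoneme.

Segments that undergo a rule: /t/ → [ɾ] (rule 1); /ɡ/ → [k] (rule 2).
All other segments surface unchanged.

2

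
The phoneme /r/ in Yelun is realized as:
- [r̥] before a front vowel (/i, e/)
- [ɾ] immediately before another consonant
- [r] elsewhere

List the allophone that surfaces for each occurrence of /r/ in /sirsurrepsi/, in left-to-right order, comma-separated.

[ɾ], [ɾ], [r̥]

Occurrence 1 (position 3): immediately before another consonant → [ɾ].
Occurrence 2 (position 6): immediately before another consonant → [ɾ].
Occurrence 3 (position 7): before a front vowel (/i, e/) → [r̥].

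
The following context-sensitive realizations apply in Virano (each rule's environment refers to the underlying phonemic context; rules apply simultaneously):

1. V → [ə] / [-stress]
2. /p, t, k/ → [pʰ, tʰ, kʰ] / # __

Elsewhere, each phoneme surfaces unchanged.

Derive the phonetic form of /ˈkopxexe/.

Rule 2 applies to /k/ (word-initial: word-initially) → [kʰ].
/o/ (between /k/ and /p/) fails the environment for rule 1, so it stays [o].
/p/ (between /o/ and /x/) fails the environment for rule 2, so it stays [p].
/x/ (between /p/ and /e/): no rule targets it → [x].
/e/ (between /x/ and /x/): in an unstressed syllable, so rule 1 applies → [ə].
/x/ (between /e/ and /e/) is unaffected → [x].
/e/ (word-final): in an unstressed syllable, so rule 1 applies → [ə].

[ˈkʰopxəxə]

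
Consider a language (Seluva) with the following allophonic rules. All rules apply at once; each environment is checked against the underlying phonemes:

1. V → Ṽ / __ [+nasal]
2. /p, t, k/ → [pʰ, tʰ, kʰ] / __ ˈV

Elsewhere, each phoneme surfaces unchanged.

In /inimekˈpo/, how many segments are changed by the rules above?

Segments that undergo a rule: /i/ → [ĩ] (rule 1); /i/ → [ĩ] (rule 1); /p/ → [pʰ] (rule 2).
All other segments surface unchanged.

3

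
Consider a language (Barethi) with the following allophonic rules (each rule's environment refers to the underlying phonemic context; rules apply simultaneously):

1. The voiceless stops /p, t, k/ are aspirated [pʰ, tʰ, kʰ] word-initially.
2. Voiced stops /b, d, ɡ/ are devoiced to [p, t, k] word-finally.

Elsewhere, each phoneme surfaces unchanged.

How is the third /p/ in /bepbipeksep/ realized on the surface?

/p/ — word-final; rule 1 does not apply here → [p].

[p]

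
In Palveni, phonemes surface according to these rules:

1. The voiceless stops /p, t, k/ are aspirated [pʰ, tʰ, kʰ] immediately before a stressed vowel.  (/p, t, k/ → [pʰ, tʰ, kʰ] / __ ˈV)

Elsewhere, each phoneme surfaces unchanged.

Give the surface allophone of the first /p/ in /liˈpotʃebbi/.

[pʰ]

/p/ (between /i/ and /o/) occurs immediately before a stressed vowel → [pʰ] by rule 1.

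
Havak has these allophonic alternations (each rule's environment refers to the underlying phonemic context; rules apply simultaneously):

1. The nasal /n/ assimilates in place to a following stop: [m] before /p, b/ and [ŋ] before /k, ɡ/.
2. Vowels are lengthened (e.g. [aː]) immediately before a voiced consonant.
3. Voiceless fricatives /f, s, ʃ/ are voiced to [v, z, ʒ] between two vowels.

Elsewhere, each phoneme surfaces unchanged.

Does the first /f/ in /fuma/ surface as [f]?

Yes

/f/ (word-initial): rule 3 targets it, but not between two vowels → unchanged [f].
The actual realization is [f], which matches [f].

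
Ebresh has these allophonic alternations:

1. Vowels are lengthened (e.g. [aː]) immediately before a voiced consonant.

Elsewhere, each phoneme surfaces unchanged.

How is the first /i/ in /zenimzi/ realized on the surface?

[iː]

/i/ meets the environment for rule 1 (before a voiced consonant) → [iː].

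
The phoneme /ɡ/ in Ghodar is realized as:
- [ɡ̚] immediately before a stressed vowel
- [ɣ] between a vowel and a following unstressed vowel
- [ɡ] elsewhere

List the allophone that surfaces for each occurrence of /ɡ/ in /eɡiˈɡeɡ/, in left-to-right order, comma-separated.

[ɣ], [ɡ̚], [ɡ]

Occurrence 1 (position 2): between a vowel and a following unstressed vowel → [ɣ].
Occurrence 2 (position 4): immediately before a stressed vowel → [ɡ̚].
Occurrence 3 (position 6): no conditioning environment matches → elsewhere allophone [ɡ].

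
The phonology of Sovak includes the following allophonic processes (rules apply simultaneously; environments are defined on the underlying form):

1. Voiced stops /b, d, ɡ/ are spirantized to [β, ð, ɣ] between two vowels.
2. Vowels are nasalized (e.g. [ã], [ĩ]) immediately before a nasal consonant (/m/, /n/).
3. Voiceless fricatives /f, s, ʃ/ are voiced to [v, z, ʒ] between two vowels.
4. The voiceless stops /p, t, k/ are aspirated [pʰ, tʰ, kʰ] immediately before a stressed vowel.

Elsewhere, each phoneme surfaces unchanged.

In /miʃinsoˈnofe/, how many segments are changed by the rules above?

Segments that undergo a rule: /ʃ/ → [ʒ] (rule 3); /i/ → [ĩ] (rule 2); /o/ → [õ] (rule 2); /f/ → [v] (rule 3).
All other segments surface unchanged.

4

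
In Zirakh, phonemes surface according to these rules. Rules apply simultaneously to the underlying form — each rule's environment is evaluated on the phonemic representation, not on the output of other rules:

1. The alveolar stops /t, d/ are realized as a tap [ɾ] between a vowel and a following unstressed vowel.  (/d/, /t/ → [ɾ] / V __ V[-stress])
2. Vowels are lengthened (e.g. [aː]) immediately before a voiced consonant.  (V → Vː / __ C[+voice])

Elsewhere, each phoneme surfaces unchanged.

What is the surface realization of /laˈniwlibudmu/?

[laːˈniːwliːbuːdmu]

/a/ meets the environment for rule 2 (before a voiced consonant) → [aː].
Rule 2 applies to /i/ (between /n/ and /w/: before a voiced consonant) → [iː].
/i/ — between /l/ and /b/, before a voiced consonant — surfaces as [iː] (rule 2).
/u/ (between /b/ and /d/) occurs before a voiced consonant → [uː] by rule 2.
/d/ — between /u/ and /m/; rule 1 does not apply here → [d].
/u/ (word-final) fails the environment for rule 2, so it stays [u].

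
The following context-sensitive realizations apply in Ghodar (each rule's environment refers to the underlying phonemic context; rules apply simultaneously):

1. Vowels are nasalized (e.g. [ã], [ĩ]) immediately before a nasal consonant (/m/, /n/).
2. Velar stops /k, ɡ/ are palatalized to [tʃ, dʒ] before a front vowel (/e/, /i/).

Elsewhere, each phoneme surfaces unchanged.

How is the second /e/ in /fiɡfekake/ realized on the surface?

[e]

/e/ (word-final): rule 1 targets it, but not before a nasal consonant → unchanged [e].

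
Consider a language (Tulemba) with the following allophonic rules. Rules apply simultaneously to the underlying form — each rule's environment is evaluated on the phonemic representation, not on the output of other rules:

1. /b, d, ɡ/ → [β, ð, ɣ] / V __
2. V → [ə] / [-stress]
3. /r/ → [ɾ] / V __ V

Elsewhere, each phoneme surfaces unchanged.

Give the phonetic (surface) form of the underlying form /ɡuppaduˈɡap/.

/ɡ/ (word-initial) fails the environment for rule 1, so it stays [ɡ].
/u/ (between /ɡ/ and /p/) occurs in an unstressed syllable → [ə] by rule 2.
/p/ (between /u/ and /p/) is unaffected → [p].
/p/ (between /p/ and /a/) is unaffected → [p].
/a/ (between /p/ and /d/): in an unstressed syllable, so rule 2 applies → [ə].
/d/ (between /a/ and /u/) occurs immediately after a vowel → [ð] by rule 1.
Rule 2 applies to /u/ (between /d/ and /ɡ/: in an unstressed syllable) → [ə].
Rule 1 applies to /ɡ/ (between /u/ and /a/: immediately after a vowel) → [ɣ].
/a/ (between /ɡ/ and /p/): rule 2 targets it, but not in an unstressed syllable → unchanged [a].
/p/ (word-final) is unaffected → [p].

[ɡəppəðəˈɣap]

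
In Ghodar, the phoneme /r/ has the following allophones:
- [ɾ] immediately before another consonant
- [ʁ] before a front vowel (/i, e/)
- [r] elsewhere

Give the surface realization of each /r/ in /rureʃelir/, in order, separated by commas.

Occurrence 1 (position 1): no conditioning environment matches → elsewhere allophone [r].
Occurrence 2 (position 3): before a front vowel (/i, e/) → [ʁ].
Occurrence 3 (position 9): no conditioning environment matches → elsewhere allophone [r].

[r], [ʁ], [r]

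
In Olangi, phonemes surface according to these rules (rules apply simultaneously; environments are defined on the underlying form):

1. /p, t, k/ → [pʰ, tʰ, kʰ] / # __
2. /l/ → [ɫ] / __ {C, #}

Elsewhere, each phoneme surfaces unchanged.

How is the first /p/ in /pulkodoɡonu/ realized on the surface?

/p/ meets the environment for rule 1 (word-initially) → [pʰ].

[pʰ]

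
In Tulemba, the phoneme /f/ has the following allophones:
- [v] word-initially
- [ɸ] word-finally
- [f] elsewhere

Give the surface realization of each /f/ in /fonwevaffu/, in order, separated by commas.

Occurrence 1 (position 1): word-initially → [v].
Occurrence 2 (position 8): no conditioning environment matches → elsewhere allophone [f].
Occurrence 3 (position 9): no conditioning environment matches → elsewhere allophone [f].

[v], [f], [f]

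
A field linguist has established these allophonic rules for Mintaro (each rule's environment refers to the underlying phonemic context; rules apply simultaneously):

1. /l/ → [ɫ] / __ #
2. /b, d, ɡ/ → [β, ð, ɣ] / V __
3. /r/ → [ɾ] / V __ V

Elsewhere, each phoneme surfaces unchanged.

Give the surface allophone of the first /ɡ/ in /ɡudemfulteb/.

[ɡ]

/ɡ/ (word-initial) fails the environment for rule 2, so it stays [ɡ].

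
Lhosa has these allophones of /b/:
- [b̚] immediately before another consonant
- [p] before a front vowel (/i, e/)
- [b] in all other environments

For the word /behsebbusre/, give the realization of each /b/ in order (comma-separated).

[p], [b̚], [b]

Occurrence 1 (position 1): before a front vowel (/i, e/) → [p].
Occurrence 2 (position 6): immediately before another consonant → [b̚].
Occurrence 3 (position 7): no conditioning environment matches → elsewhere allophone [b].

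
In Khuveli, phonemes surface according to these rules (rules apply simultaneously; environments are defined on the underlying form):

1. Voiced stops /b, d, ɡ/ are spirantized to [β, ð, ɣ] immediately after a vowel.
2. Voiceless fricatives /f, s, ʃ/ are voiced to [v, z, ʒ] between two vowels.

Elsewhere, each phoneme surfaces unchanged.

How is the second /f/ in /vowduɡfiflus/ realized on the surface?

/f/ (between /i/ and /l/): rule 2 targets it, but not between two vowels → unchanged [f].

[f]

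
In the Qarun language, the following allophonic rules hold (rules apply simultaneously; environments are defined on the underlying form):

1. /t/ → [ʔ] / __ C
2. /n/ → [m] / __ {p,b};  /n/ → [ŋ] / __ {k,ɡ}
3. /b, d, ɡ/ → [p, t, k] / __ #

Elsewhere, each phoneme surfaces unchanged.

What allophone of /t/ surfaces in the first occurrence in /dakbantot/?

[t]

/t/ (between /n/ and /o/) fails the environment for rule 1, so it stays [t].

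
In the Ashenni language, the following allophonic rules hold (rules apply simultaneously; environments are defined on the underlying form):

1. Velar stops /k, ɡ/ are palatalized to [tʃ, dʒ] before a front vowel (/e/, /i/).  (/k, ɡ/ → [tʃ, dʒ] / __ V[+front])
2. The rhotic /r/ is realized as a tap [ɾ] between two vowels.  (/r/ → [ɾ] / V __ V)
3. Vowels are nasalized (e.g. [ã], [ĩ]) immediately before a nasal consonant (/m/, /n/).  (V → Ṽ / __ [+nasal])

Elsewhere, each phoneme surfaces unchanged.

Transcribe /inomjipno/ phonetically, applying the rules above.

/i/ (word-initial) occurs before a nasal consonant → [ĩ] by rule 3.
/n/ (between /i/ and /o/): no rule targets it → [n].
/o/ — between /n/ and /m/, before a nasal consonant — surfaces as [õ] (rule 3).
/m/ (between /o/ and /j/): no rule targets it → [m].
/j/ (between /m/ and /i/): no rule targets it → [j].
/i/ (between /j/ and /p/) is in the target of rule 3 but the environment (before a nasal consonant) is not met → [i].
/p/ (between /i/ and /n/) is unaffected → [p].
/n/ — not in any rule's target class → [n].
/o/ (word-final): rule 3 targets it, but not before a nasal consonant → unchanged [o].

[ĩnõmjipno]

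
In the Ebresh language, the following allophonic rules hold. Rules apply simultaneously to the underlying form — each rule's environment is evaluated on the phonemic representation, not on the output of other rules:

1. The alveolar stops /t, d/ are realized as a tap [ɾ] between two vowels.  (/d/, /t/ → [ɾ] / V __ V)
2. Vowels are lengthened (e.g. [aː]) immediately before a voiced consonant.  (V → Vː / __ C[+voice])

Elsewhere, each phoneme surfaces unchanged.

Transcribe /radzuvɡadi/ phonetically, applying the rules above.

[raːdzuːvɡaːɾi]

/r/ — not in any rule's target class → [r].
Rule 2 applies to /a/ (between /r/ and /d/: before a voiced consonant) → [aː].
/d/ (between /a/ and /z/): rule 1 targets it, but not between two vowels → unchanged [d].
/z/ — not in any rule's target class → [z].
/u/ (between /z/ and /v/): before a voiced consonant, so rule 2 applies → [uː].
/v/ (between /u/ and /ɡ/) is unaffected → [v].
/ɡ/ (between /v/ and /a/): no rule targets it → [ɡ].
/a/ (between /ɡ/ and /d/): before a voiced consonant, so rule 2 applies → [aː].
/d/ — between /a/ and /i/, between two vowels — surfaces as [ɾ] (rule 1).
/i/ (word-final) fails the environment for rule 2, so it stays [i].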